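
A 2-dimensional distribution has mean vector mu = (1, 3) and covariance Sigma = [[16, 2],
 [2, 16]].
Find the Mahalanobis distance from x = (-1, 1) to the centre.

Step 1 — centre the observation: (x - mu) = (-2, -2).

Step 2 — invert Sigma. det(Sigma) = 16·16 - (2)² = 252.
  Sigma^{-1} = (1/det) · [[d, -b], [-b, a]] = [[0.0635, -0.0079],
 [-0.0079, 0.0635]].

Step 3 — form the quadratic (x - mu)^T · Sigma^{-1} · (x - mu):
  Sigma^{-1} · (x - mu) = (-0.1111, -0.1111).
  (x - mu)^T · [Sigma^{-1} · (x - mu)] = (-2)·(-0.1111) + (-2)·(-0.1111) = 0.4444.

Step 4 — take square root: d = √(0.4444) ≈ 0.6667.

d(x, mu) = √(0.4444) ≈ 0.6667


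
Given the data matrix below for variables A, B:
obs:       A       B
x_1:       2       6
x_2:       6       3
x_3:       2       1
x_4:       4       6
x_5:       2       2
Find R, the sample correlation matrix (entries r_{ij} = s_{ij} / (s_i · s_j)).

Step 1 — column means:
  mean(A) = (2 + 6 + 2 + 4 + 2) / 5 = 16/5 = 3.2
  mean(B) = (6 + 3 + 1 + 6 + 2) / 5 = 18/5 = 3.6

Step 2 — sample variances and covariances s[i,j] = (1/(n-1)) · Σ_k (x_{k,i} - mean_i) · (x_{k,j} - mean_j), with n-1 = 4:
  s[A,A] = ((-1.2)·(-1.2) + (2.8)·(2.8) + (-1.2)·(-1.2) + (0.8)·(0.8) + (-1.2)·(-1.2)) / 4 = 12.8/4 = 3.2
  s[A,B] = ((-1.2)·(2.4) + (2.8)·(-0.6) + (-1.2)·(-2.6) + (0.8)·(2.4) + (-1.2)·(-1.6)) / 4 = 2.4/4 = 0.6
  s[B,B] = ((2.4)·(2.4) + (-0.6)·(-0.6) + (-2.6)·(-2.6) + (2.4)·(2.4) + (-1.6)·(-1.6)) / 4 = 21.2/4 = 5.3
  Sample standard deviations s_i = √(s[i,i]):
  s(A) = √(3.2) = 1.7889
  s(B) = √(5.3) = 2.3022

Step 3 — r_{ij} = s_{ij} / (s_i · s_j):
  r[A,A] = 1 (diagonal).
  r[A,B] = 0.6 / (1.7889 · 2.3022) = 0.6 / 4.1183 = 0.1457
  r[B,B] = 1 (diagonal).

R is symmetric with unit diagonal. Assembling:

R = [[1, 0.1457],
 [0.1457, 1]]


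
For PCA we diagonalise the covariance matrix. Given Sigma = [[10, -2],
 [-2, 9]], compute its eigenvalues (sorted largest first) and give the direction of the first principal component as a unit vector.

Step 1 — characteristic polynomial of 2×2 Sigma:
  det(Sigma - λI) = λ² - trace · λ + det = 0.
  trace = 10 + 9 = 19, det = 10·9 - (-2)² = 86.
Step 2 — discriminant:
  Δ = trace² - 4·det = 361 - 344 = 17.
Step 3 — eigenvalues:
  λ = (trace ± √Δ)/2 = (19 ± 4.1231)/2,
  λ_1 = 11.5616,  λ_2 = 7.4384.

Step 4 — unit eigenvector for λ_1: solve (Sigma - λ_1 I)v = 0. First row:
  (10 - 11.5616)·v_x + (-2)·v_y = 0, i.e. (-1.5616)·v_x + (-2)·v_y = 0,
  so v ∝ (b, λ_1 - a) = (-2, 1.5616); multiply by -1 so the first entry is positive: u = (2, -1.5616).
  ||u|| = √((2)² + (-1.5616)²) = √(6.4384) ≈ 2.5374,
  v_1 = u/||u|| ≈ (0.7882, -0.6154) (||v_1|| = 1).

λ_1 = 11.5616,  λ_2 = 7.4384;  v_1 ≈ (0.7882, -0.6154)


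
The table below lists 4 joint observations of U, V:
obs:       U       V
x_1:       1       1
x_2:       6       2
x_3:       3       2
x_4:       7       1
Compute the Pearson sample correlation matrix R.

Step 1 — column means:
  mean(U) = (1 + 6 + 3 + 7) / 4 = 17/4 = 4.25
  mean(V) = (1 + 2 + 2 + 1) / 4 = 6/4 = 1.5

Step 2 — sample variances and covariances s[i,j] = (1/(n-1)) · Σ_k (x_{k,i} - mean_i) · (x_{k,j} - mean_j), with n-1 = 3:
  s[U,U] = ((-3.25)·(-3.25) + (1.75)·(1.75) + (-1.25)·(-1.25) + (2.75)·(2.75)) / 3 = 22.75/3 = 7.5833
  s[U,V] = ((-3.25)·(-0.5) + (1.75)·(0.5) + (-1.25)·(0.5) + (2.75)·(-0.5)) / 3 = 0.5/3 = 0.1667
  s[V,V] = ((-0.5)·(-0.5) + (0.5)·(0.5) + (0.5)·(0.5) + (-0.5)·(-0.5)) / 3 = 1/3 = 0.3333
  Sample standard deviations s_i = √(s[i,i]):
  s(U) = √(7.5833) = 2.7538
  s(V) = √(0.3333) = 0.5774

Step 3 — r_{ij} = s_{ij} / (s_i · s_j):
  r[U,U] = 1 (diagonal).
  r[U,V] = 0.1667 / (2.7538 · 0.5774) = 0.1667 / 1.5899 = 0.1048
  r[V,V] = 1 (diagonal).

R is symmetric with unit diagonal. Assembling:

R = [[1, 0.1048],
 [0.1048, 1]]


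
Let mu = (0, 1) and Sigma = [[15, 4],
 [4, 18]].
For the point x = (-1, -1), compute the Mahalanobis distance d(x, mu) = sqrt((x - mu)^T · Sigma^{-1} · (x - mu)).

Step 1 — centre the observation: (x - mu) = (-1, -2).

Step 2 — invert Sigma. det(Sigma) = 15·18 - (4)² = 254.
  Sigma^{-1} = (1/det) · [[d, -b], [-b, a]] = [[0.0709, -0.0157],
 [-0.0157, 0.0591]].

Step 3 — form the quadratic (x - mu)^T · Sigma^{-1} · (x - mu):
  Sigma^{-1} · (x - mu) = (-0.0394, -0.1024).
  (x - mu)^T · [Sigma^{-1} · (x - mu)] = (-1)·(-0.0394) + (-2)·(-0.1024) = 0.2441.

Step 4 — take square root: d = √(0.2441) ≈ 0.4941.

d(x, mu) = √(0.2441) ≈ 0.4941


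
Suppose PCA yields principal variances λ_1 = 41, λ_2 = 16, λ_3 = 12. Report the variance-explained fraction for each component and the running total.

Step 1 — total variance = trace(Sigma) = Σ λ_i = 41 + 16 + 12 = 69.

Step 2 — fraction explained by component i = λ_i / Σ λ:
  PC1: 41/69 = 0.5942
  PC2: 16/69 = 0.2319
  PC3: 12/69 = 0.1739

Step 3 — cumulative fraction after k components = (λ_1 + ... + λ_k) / Σ λ:
  k = 1: 41/69 = 0.5942
  k = 2: (41 + 16)/69 = 57/69 = 0.8261
  k = 3: (41 + 16 + 12)/69 = 69/69 = 1

Summary (fraction, with percent):

explained: PC1 0.5942 (59.42%), PC2 0.2319 (23.19%), PC3 0.1739 (17.39%);  cumulative: 0.5942, 0.8261, 1


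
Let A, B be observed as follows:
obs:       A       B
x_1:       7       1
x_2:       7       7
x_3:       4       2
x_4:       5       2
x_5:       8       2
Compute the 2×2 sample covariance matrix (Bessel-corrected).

Step 1 — column means:
  mean(A) = (7 + 7 + 4 + 5 + 8) / 5 = 31/5 = 6.2
  mean(B) = (1 + 7 + 2 + 2 + 2) / 5 = 14/5 = 2.8

Step 2 — sample covariance S[i,j] = (1/(n-1)) · Σ_k (x_{k,i} - mean_i) · (x_{k,j} - mean_j), with n-1 = 4.
  S[A,A] = ((0.8)·(0.8) + (0.8)·(0.8) + (-2.2)·(-2.2) + (-1.2)·(-1.2) + (1.8)·(1.8)) / 4 = 10.8/4 = 2.7
  S[A,B] = ((0.8)·(-1.8) + (0.8)·(4.2) + (-2.2)·(-0.8) + (-1.2)·(-0.8) + (1.8)·(-0.8)) / 4 = 3.2/4 = 0.8
  S[B,B] = ((-1.8)·(-1.8) + (4.2)·(4.2) + (-0.8)·(-0.8) + (-0.8)·(-0.8) + (-0.8)·(-0.8)) / 4 = 22.8/4 = 5.7

S is symmetric (S[j,i] = S[i,j]). Assembling:

S = [[2.7, 0.8],
 [0.8, 5.7]]


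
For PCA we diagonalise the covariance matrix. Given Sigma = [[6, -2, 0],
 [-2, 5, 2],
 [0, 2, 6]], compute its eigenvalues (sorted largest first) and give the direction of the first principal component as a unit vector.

Step 1 — characteristic polynomial p(λ) = det(λI - Sigma) = λ³ - tr·λ² + c_1·λ - det, where tr = trace, c_1 = sum of the principal 2×2 minors, det = det(Sigma):
  tr = 6 + 5 + 6 = 17,
  c_1 = (6·5 - (-2)²) + (6·6 - (0)²) + (5·6 - (2)²) = 26 + 36 + 26 = 88,
  det = 6·(5·6 - (2)²) - (-2)·((-2)·6 - (2)·(0)) + (0)·((-2)·(2) - 5·(0)) = 6·(26) - (-2)·(-12) + (0)·(-4) = 132.
  So p(λ) = λ³ - 17λ² + 88λ - 132.
Step 2 — look for an integer root (rational root theorem: any rational root is an integer divisor of 132). Testing λ = 6:
  p(6) = 216 - 612 + 528 - 132 = 0  ✓
  Dividing out (λ - 6): p(λ) = (λ - 6)(λ² - 11λ + 22).
Step 3 — remaining eigenvalues from the quadratic λ² - 11λ + 22 = 0:
  Δ = 11² - 4·22 = 121 - 88 = 33,  λ = (11 ± √33)/2 = (11 ± 5.7446)/2 ≈ 8.3723 or 2.6277.
  Sorted: λ_1 = 8.3723,  λ_2 = 6,  λ_3 = 2.6277  (check: sum = 17 = tr ✓).

Step 4 — unit eigenvector for λ_1 ≈ 8.3723: v spans the null space of (Sigma - λ_1 I), whose rows are
  r_1 = (-2.3723, -2, 0),  r_2 = (-2, -3.3723, 2),  r_3 = (0, 2, -2.3723).
  v is orthogonal to every row, so take v ∝ r_1 × r_2 = ((-2)·(2) - (0)·(-3.3723), (0)·(-2) - (-2.3723)·(2), (-2.3723)·(-3.3723) - (-2)·(-2)) ≈ (-4, 4.7446, 4).
  Rescale (multiply by -1 so the first nonzero entry is positive): u = (4, -4.7446, -4).
  ||u|| = √((4)² + (-4.7446)² + (-4)²) = √(54.5109) ≈ 7.3831,  v_1 = u/||u|| ≈ (0.5418, -0.6426, -0.5418) (||v_1|| = 1).

λ_1 = 8.3723,  λ_2 = 6,  λ_3 = 2.6277;  v_1 ≈ (0.5418, -0.6426, -0.5418)


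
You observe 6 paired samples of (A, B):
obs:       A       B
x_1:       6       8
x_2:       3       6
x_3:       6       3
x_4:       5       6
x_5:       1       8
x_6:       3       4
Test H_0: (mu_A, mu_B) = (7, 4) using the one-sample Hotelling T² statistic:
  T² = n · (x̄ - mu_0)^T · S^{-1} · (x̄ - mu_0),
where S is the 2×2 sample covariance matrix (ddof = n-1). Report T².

Step 1 — sample mean vector:
  mean(A) = (6 + 3 + 6 + 5 + 1 + 3) / 6 = 24/6 = 4
  mean(B) = (8 + 6 + 3 + 6 + 8 + 4) / 6 = 35/6 = 5.8333
  x̄ = (4, 5.8333),  deviation x̄ - mu_0 = (4, 5.8333) - (7, 4) = (-3, 1.8333).

Step 2 — sample covariance matrix, S[i,j] = (1/(n-1)) · Σ_k (x_{k,i} - mean_i) · (x_{k,j} - mean_j), divisor n-1 = 5:
  S[A,A] = ((2)·(2) + (-1)·(-1) + (2)·(2) + (1)·(1) + (-3)·(-3) + (-1)·(-1)) / 5 = 20/5 = 4
  S[A,B] = ((2)·(2.1667) + (-1)·(0.1667) + (2)·(-2.8333) + (1)·(0.1667) + (-3)·(2.1667) + (-1)·(-1.8333)) / 5 = -6/5 = -1.2
  S[B,B] = ((2.1667)·(2.1667) + (0.1667)·(0.1667) + (-2.8333)·(-2.8333) + (0.1667)·(0.1667) + (2.1667)·(2.1667) + (-1.8333)·(-1.8333)) / 5 = 20.8333/5 = 4.1667
  S = [[4, -1.2],
 [-1.2, 4.1667]].

Step 3 — invert S. det(S) = 4·4.1667 - (-1.2)² = 15.2267.
  S^{-1} = (1/det) · [[d, -b], [-b, a]] = [[0.2736, 0.0788],
 [0.0788, 0.2627]].

Step 4 — quadratic form (x̄ - mu_0)^T · S^{-1} · (x̄ - mu_0):
  S^{-1} · (x̄ - mu_0) = (-0.6764, 0.2452),
  (x̄ - mu_0)^T · [...] = (-3)·(-0.6764) + (1.8333)·(0.2452) = 2.4788.

Step 5 — scale by n: T² = 6 · 2.4788 = 14.873.

T² ≈ 14.873


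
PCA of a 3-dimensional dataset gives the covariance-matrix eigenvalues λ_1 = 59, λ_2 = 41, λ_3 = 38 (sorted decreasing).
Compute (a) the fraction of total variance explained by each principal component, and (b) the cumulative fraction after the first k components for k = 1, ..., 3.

Step 1 — total variance = trace(Sigma) = Σ λ_i = 59 + 41 + 38 = 138.

Step 2 — fraction explained by component i = λ_i / Σ λ:
  PC1: 59/138 = 0.4275
  PC2: 41/138 = 0.2971
  PC3: 38/138 = 0.2754

Step 3 — cumulative fraction after k components = (λ_1 + ... + λ_k) / Σ λ:
  k = 1: 59/138 = 0.4275
  k = 2: (59 + 41)/138 = 100/138 = 0.7246
  k = 3: (59 + 41 + 38)/138 = 138/138 = 1

Summary (fraction, with percent):

explained: PC1 0.4275 (42.75%), PC2 0.2971 (29.71%), PC3 0.2754 (27.54%);  cumulative: 0.4275, 0.7246, 1


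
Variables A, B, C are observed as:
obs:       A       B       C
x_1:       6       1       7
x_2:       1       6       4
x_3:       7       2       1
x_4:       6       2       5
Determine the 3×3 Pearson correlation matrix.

Step 1 — column means:
  mean(A) = (6 + 1 + 7 + 6) / 4 = 20/4 = 5
  mean(B) = (1 + 6 + 2 + 2) / 4 = 11/4 = 2.75
  mean(C) = (7 + 4 + 1 + 5) / 4 = 17/4 = 4.25

Step 2 — sample variances and covariances s[i,j] = (1/(n-1)) · Σ_k (x_{k,i} - mean_i) · (x_{k,j} - mean_j), with n-1 = 3:
  s[A,A] = ((1)·(1) + (-4)·(-4) + (2)·(2) + (1)·(1)) / 3 = 22/3 = 7.3333
  s[A,B] = ((1)·(-1.75) + (-4)·(3.25) + (2)·(-0.75) + (1)·(-0.75)) / 3 = -17/3 = -5.6667
  s[A,C] = ((1)·(2.75) + (-4)·(-0.25) + (2)·(-3.25) + (1)·(0.75)) / 3 = -2/3 = -0.6667
  s[B,B] = ((-1.75)·(-1.75) + (3.25)·(3.25) + (-0.75)·(-0.75) + (-0.75)·(-0.75)) / 3 = 14.75/3 = 4.9167
  s[B,C] = ((-1.75)·(2.75) + (3.25)·(-0.25) + (-0.75)·(-3.25) + (-0.75)·(0.75)) / 3 = -3.75/3 = -1.25
  s[C,C] = ((2.75)·(2.75) + (-0.25)·(-0.25) + (-3.25)·(-3.25) + (0.75)·(0.75)) / 3 = 18.75/3 = 6.25
  Sample standard deviations s_i = √(s[i,i]):
  s(A) = √(7.3333) = 2.708
  s(B) = √(4.9167) = 2.2174
  s(C) = √(6.25) = 2.5

Step 3 — r_{ij} = s_{ij} / (s_i · s_j):
  r[A,A] = 1 (diagonal).
  r[A,B] = -5.6667 / (2.708 · 2.2174) = -5.6667 / 6.0046 = -0.9437
  r[A,C] = -0.6667 / (2.708 · 2.5) = -0.6667 / 6.77 = -0.0985
  r[B,B] = 1 (diagonal).
  r[B,C] = -1.25 / (2.2174 · 2.5) = -1.25 / 5.5434 = -0.2255
  r[C,C] = 1 (diagonal).

R is symmetric with unit diagonal. Assembling:

R = [[1, -0.9437, -0.0985],
 [-0.9437, 1, -0.2255],
 [-0.0985, -0.2255, 1]]


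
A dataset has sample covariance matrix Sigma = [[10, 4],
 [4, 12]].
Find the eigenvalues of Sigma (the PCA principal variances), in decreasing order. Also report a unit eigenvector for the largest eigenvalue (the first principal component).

Step 1 — characteristic polynomial of 2×2 Sigma:
  det(Sigma - λI) = λ² - trace · λ + det = 0.
  trace = 10 + 12 = 22, det = 10·12 - (4)² = 104.
Step 2 — discriminant:
  Δ = trace² - 4·det = 484 - 416 = 68.
Step 3 — eigenvalues:
  λ = (trace ± √Δ)/2 = (22 ± 8.2462)/2,
  λ_1 = 15.1231,  λ_2 = 6.8769.

Step 4 — unit eigenvector for λ_1: solve (Sigma - λ_1 I)v = 0. First row:
  (10 - 15.1231)·v_x + (4)·v_y = 0, i.e. (-5.1231)·v_x + (4)·v_y = 0,
  so v ∝ (b, λ_1 - a) = (4, 5.1231) = u.
  ||u|| = √((4)² + (5.1231)²) = √(42.2462) ≈ 6.4997,
  v_1 = u/||u|| ≈ (0.6154, 0.7882) (||v_1|| = 1).

λ_1 = 15.1231,  λ_2 = 6.8769;  v_1 ≈ (0.6154, 0.7882)


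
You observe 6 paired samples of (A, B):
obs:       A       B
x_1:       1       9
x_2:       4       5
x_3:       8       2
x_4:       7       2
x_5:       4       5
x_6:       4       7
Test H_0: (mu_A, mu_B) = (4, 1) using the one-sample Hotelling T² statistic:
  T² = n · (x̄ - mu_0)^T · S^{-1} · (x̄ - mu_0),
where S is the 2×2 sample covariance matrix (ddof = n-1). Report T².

Step 1 — sample mean vector:
  mean(A) = (1 + 4 + 8 + 7 + 4 + 4) / 6 = 28/6 = 4.6667
  mean(B) = (9 + 5 + 2 + 2 + 5 + 7) / 6 = 30/6 = 5
  x̄ = (4.6667, 5),  deviation x̄ - mu_0 = (4.6667, 5) - (4, 1) = (0.6667, 4).

Step 2 — sample covariance matrix, S[i,j] = (1/(n-1)) · Σ_k (x_{k,i} - mean_i) · (x_{k,j} - mean_j), divisor n-1 = 5:
  S[A,A] = ((-3.6667)·(-3.6667) + (-0.6667)·(-0.6667) + (3.3333)·(3.3333) + (2.3333)·(2.3333) + (-0.6667)·(-0.6667) + (-0.6667)·(-0.6667)) / 5 = 31.3333/5 = 6.2667
  S[A,B] = ((-3.6667)·(4) + (-0.6667)·(0) + (3.3333)·(-3) + (2.3333)·(-3) + (-0.6667)·(0) + (-0.6667)·(2)) / 5 = -33/5 = -6.6
  S[B,B] = ((4)·(4) + (0)·(0) + (-3)·(-3) + (-3)·(-3) + (0)·(0) + (2)·(2)) / 5 = 38/5 = 7.6
  S = [[6.2667, -6.6],
 [-6.6, 7.6]].

Step 3 — invert S. det(S) = 6.2667·7.6 - (-6.6)² = 4.0667.
  S^{-1} = (1/det) · [[d, -b], [-b, a]] = [[1.8689, 1.623],
 [1.623, 1.541]].

Step 4 — quadratic form (x̄ - mu_0)^T · S^{-1} · (x̄ - mu_0):
  S^{-1} · (x̄ - mu_0) = (7.7377, 7.2459),
  (x̄ - mu_0)^T · [...] = (0.6667)·(7.7377) + (4)·(7.2459) = 34.1421.

Step 5 — scale by n: T² = 6 · 34.1421 = 204.8525.

T² ≈ 204.8525


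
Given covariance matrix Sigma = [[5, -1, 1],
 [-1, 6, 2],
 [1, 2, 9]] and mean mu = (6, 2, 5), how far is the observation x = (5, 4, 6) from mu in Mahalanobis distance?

Step 1 — centre the observation: (x - mu) = (-1, 2, 1).

Step 2 — invert Sigma (cofactor / det for 3×3, or solve directly):
  Sigma^{-1} = [[0.2165, 0.0476, -0.0346],
 [0.0476, 0.1905, -0.0476],
 [-0.0346, -0.0476, 0.1255]].

Step 3 — form the quadratic (x - mu)^T · Sigma^{-1} · (x - mu):
  Sigma^{-1} · (x - mu) = (-0.1558, 0.2857, 0.0649).
  (x - mu)^T · [Sigma^{-1} · (x - mu)] = (-1)·(-0.1558) + (2)·(0.2857) + (1)·(0.0649) = 0.7922.

Step 4 — take square root: d = √(0.7922) ≈ 0.8901.

d(x, mu) = √(0.7922) ≈ 0.8901


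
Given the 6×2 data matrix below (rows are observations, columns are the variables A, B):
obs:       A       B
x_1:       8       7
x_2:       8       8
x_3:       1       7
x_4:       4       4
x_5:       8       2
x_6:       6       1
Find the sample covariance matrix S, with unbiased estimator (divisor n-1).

Step 1 — column means:
  mean(A) = (8 + 8 + 1 + 4 + 8 + 6) / 6 = 35/6 = 5.8333
  mean(B) = (7 + 8 + 7 + 4 + 2 + 1) / 6 = 29/6 = 4.8333

Step 2 — sample covariance S[i,j] = (1/(n-1)) · Σ_k (x_{k,i} - mean_i) · (x_{k,j} - mean_j), with n-1 = 5.
  S[A,A] = ((2.1667)·(2.1667) + (2.1667)·(2.1667) + (-4.8333)·(-4.8333) + (-1.8333)·(-1.8333) + (2.1667)·(2.1667) + (0.1667)·(0.1667)) / 5 = 40.8333/5 = 8.1667
  S[A,B] = ((2.1667)·(2.1667) + (2.1667)·(3.1667) + (-4.8333)·(2.1667) + (-1.8333)·(-0.8333) + (2.1667)·(-2.8333) + (0.1667)·(-3.8333)) / 5 = -4.1667/5 = -0.8333
  S[B,B] = ((2.1667)·(2.1667) + (3.1667)·(3.1667) + (2.1667)·(2.1667) + (-0.8333)·(-0.8333) + (-2.8333)·(-2.8333) + (-3.8333)·(-3.8333)) / 5 = 42.8333/5 = 8.5667

S is symmetric (S[j,i] = S[i,j]). Assembling:

S = [[8.1667, -0.8333],
 [-0.8333, 8.5667]]


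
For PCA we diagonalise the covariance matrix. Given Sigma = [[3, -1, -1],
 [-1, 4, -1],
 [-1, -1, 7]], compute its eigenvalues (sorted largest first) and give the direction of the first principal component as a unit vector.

Step 1 — characteristic polynomial p(λ) = det(λI - Sigma) = λ³ - tr·λ² + c_1·λ - det, where tr = trace, c_1 = sum of the principal 2×2 minors, det = det(Sigma):
  tr = 3 + 4 + 7 = 14,
  c_1 = (3·4 - (-1)²) + (3·7 - (-1)²) + (4·7 - (-1)²) = 11 + 20 + 27 = 58,
  det = 3·(4·7 - (-1)²) - (-1)·((-1)·7 - (-1)·(-1)) + (-1)·((-1)·(-1) - 4·(-1)) = 3·(27) - (-1)·(-8) + (-1)·(5) = 68.
  So p(λ) = λ³ - 14λ² + 58λ - 68.
Step 2 — look for an integer root (rational root theorem: any rational root is an integer divisor of 68). Testing λ = 2:
  p(2) = 8 - 56 + 116 - 68 = 0  ✓
  Dividing out (λ - 2): p(λ) = (λ - 2)(λ² - 12λ + 34).
Step 3 — remaining eigenvalues from the quadratic λ² - 12λ + 34 = 0:
  Δ = 12² - 4·34 = 144 - 136 = 8,  λ = (12 ± √8)/2 = (12 ± 2.8284)/2 ≈ 7.4142 or 4.5858.
  Sorted: λ_1 = 7.4142,  λ_2 = 4.5858,  λ_3 = 2  (check: sum = 14 = tr ✓).

Step 4 — unit eigenvector for λ_1 ≈ 7.4142: v spans the null space of (Sigma - λ_1 I), whose rows are
  r_1 = (-4.4142, -1, -1),  r_2 = (-1, -3.4142, -1),  r_3 = (-1, -1, -0.4142).
  v is orthogonal to every row, so take v ∝ r_1 × r_2 = ((-1)·(-1) - (-1)·(-3.4142), (-1)·(-1) - (-4.4142)·(-1), (-4.4142)·(-3.4142) - (-1)·(-1)) ≈ (-2.4142, -3.4142, 14.0711).
  Rescale (multiply by -1 so the first nonzero entry is positive): u = (2.4142, 3.4142, -14.0711).
  ||u|| = √((2.4142)² + (3.4142)² + (-14.0711)²) = √(215.4802) ≈ 14.6792,  v_1 = u/||u|| ≈ (0.1645, 0.2326, -0.9586) (||v_1|| = 1).

λ_1 = 7.4142,  λ_2 = 4.5858,  λ_3 = 2;  v_1 ≈ (0.1645, 0.2326, -0.9586)


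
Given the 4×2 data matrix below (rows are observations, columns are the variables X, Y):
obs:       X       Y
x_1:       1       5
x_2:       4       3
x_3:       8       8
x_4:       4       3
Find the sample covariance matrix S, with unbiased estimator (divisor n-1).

Step 1 — column means:
  mean(X) = (1 + 4 + 8 + 4) / 4 = 17/4 = 4.25
  mean(Y) = (5 + 3 + 8 + 3) / 4 = 19/4 = 4.75

Step 2 — sample covariance S[i,j] = (1/(n-1)) · Σ_k (x_{k,i} - mean_i) · (x_{k,j} - mean_j), with n-1 = 3.
  S[X,X] = ((-3.25)·(-3.25) + (-0.25)·(-0.25) + (3.75)·(3.75) + (-0.25)·(-0.25)) / 3 = 24.75/3 = 8.25
  S[X,Y] = ((-3.25)·(0.25) + (-0.25)·(-1.75) + (3.75)·(3.25) + (-0.25)·(-1.75)) / 3 = 12.25/3 = 4.0833
  S[Y,Y] = ((0.25)·(0.25) + (-1.75)·(-1.75) + (3.25)·(3.25) + (-1.75)·(-1.75)) / 3 = 16.75/3 = 5.5833

S is symmetric (S[j,i] = S[i,j]). Assembling:

S = [[8.25, 4.0833],
 [4.0833, 5.5833]]


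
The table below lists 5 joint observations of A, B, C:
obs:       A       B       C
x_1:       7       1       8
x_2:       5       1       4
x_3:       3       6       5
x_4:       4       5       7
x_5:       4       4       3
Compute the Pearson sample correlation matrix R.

Step 1 — column means:
  mean(A) = (7 + 5 + 3 + 4 + 4) / 5 = 23/5 = 4.6
  mean(B) = (1 + 1 + 6 + 5 + 4) / 5 = 17/5 = 3.4
  mean(C) = (8 + 4 + 5 + 7 + 3) / 5 = 27/5 = 5.4

Step 2 — sample variances and covariances s[i,j] = (1/(n-1)) · Σ_k (x_{k,i} - mean_i) · (x_{k,j} - mean_j), with n-1 = 4:
  s[A,A] = ((2.4)·(2.4) + (0.4)·(0.4) + (-1.6)·(-1.6) + (-0.6)·(-0.6) + (-0.6)·(-0.6)) / 4 = 9.2/4 = 2.3
  s[A,B] = ((2.4)·(-2.4) + (0.4)·(-2.4) + (-1.6)·(2.6) + (-0.6)·(1.6) + (-0.6)·(0.6)) / 4 = -12.2/4 = -3.05
  s[A,C] = ((2.4)·(2.6) + (0.4)·(-1.4) + (-1.6)·(-0.4) + (-0.6)·(1.6) + (-0.6)·(-2.4)) / 4 = 6.8/4 = 1.7
  s[B,B] = ((-2.4)·(-2.4) + (-2.4)·(-2.4) + (2.6)·(2.6) + (1.6)·(1.6) + (0.6)·(0.6)) / 4 = 21.2/4 = 5.3
  s[B,C] = ((-2.4)·(2.6) + (-2.4)·(-1.4) + (2.6)·(-0.4) + (1.6)·(1.6) + (0.6)·(-2.4)) / 4 = -2.8/4 = -0.7
  s[C,C] = ((2.6)·(2.6) + (-1.4)·(-1.4) + (-0.4)·(-0.4) + (1.6)·(1.6) + (-2.4)·(-2.4)) / 4 = 17.2/4 = 4.3
  Sample standard deviations s_i = √(s[i,i]):
  s(A) = √(2.3) = 1.5166
  s(B) = √(5.3) = 2.3022
  s(C) = √(4.3) = 2.0736

Step 3 — r_{ij} = s_{ij} / (s_i · s_j):
  r[A,A] = 1 (diagonal).
  r[A,B] = -3.05 / (1.5166 · 2.3022) = -3.05 / 3.4914 = -0.8736
  r[A,C] = 1.7 / (1.5166 · 2.0736) = 1.7 / 3.1448 = 0.5406
  r[B,B] = 1 (diagonal).
  r[B,C] = -0.7 / (2.3022 · 2.0736) = -0.7 / 4.7739 = -0.1466
  r[C,C] = 1 (diagonal).

R is symmetric with unit diagonal. Assembling:

R = [[1, -0.8736, 0.5406],
 [-0.8736, 1, -0.1466],
 [0.5406, -0.1466, 1]]


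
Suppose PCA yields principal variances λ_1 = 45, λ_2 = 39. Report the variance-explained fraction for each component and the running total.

Step 1 — total variance = trace(Sigma) = Σ λ_i = 45 + 39 = 84.

Step 2 — fraction explained by component i = λ_i / Σ λ:
  PC1: 45/84 = 0.5357
  PC2: 39/84 = 0.4643

Step 3 — cumulative fraction after k components = (λ_1 + ... + λ_k) / Σ λ:
  k = 1: 45/84 = 0.5357
  k = 2: (45 + 39)/84 = 84/84 = 1

Summary (fraction, with percent):

explained: PC1 0.5357 (53.57%), PC2 0.4643 (46.43%);  cumulative: 0.5357, 1


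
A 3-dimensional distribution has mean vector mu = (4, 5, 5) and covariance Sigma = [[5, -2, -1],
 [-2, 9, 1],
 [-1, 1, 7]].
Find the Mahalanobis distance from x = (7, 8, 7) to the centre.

Step 1 — centre the observation: (x - mu) = (3, 3, 2).

Step 2 — invert Sigma (cofactor / det for 3×3, or solve directly):
  Sigma^{-1} = [[0.2238, 0.0469, 0.0253],
 [0.0469, 0.1227, -0.0108],
 [0.0253, -0.0108, 0.148]].

Step 3 — form the quadratic (x - mu)^T · Sigma^{-1} · (x - mu):
  Sigma^{-1} · (x - mu) = (0.8628, 0.4874, 0.3394).
  (x - mu)^T · [Sigma^{-1} · (x - mu)] = (3)·(0.8628) + (3)·(0.4874) + (2)·(0.3394) = 4.7292.

Step 4 — take square root: d = √(4.7292) ≈ 2.1747.

d(x, mu) = √(4.7292) ≈ 2.1747


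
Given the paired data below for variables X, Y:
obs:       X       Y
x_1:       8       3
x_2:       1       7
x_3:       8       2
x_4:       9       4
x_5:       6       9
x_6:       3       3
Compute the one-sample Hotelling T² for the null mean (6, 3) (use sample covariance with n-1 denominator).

Step 1 — sample mean vector:
  mean(X) = (8 + 1 + 8 + 9 + 6 + 3) / 6 = 35/6 = 5.8333
  mean(Y) = (3 + 7 + 2 + 4 + 9 + 3) / 6 = 28/6 = 4.6667
  x̄ = (5.8333, 4.6667),  deviation x̄ - mu_0 = (5.8333, 4.6667) - (6, 3) = (-0.1667, 1.6667).

Step 2 — sample covariance matrix, S[i,j] = (1/(n-1)) · Σ_k (x_{k,i} - mean_i) · (x_{k,j} - mean_j), divisor n-1 = 5:
  S[X,X] = ((2.1667)·(2.1667) + (-4.8333)·(-4.8333) + (2.1667)·(2.1667) + (3.1667)·(3.1667) + (0.1667)·(0.1667) + (-2.8333)·(-2.8333)) / 5 = 50.8333/5 = 10.1667
  S[X,Y] = ((2.1667)·(-1.6667) + (-4.8333)·(2.3333) + (2.1667)·(-2.6667) + (3.1667)·(-0.6667) + (0.1667)·(4.3333) + (-2.8333)·(-1.6667)) / 5 = -17.3333/5 = -3.4667
  S[Y,Y] = ((-1.6667)·(-1.6667) + (2.3333)·(2.3333) + (-2.6667)·(-2.6667) + (-0.6667)·(-0.6667) + (4.3333)·(4.3333) + (-1.6667)·(-1.6667)) / 5 = 37.3333/5 = 7.4667
  S = [[10.1667, -3.4667],
 [-3.4667, 7.4667]].

Step 3 — invert S. det(S) = 10.1667·7.4667 - (-3.4667)² = 63.8933.
  S^{-1} = (1/det) · [[d, -b], [-b, a]] = [[0.1169, 0.0543],
 [0.0543, 0.1591]].

Step 4 — quadratic form (x̄ - mu_0)^T · S^{-1} · (x̄ - mu_0):
  S^{-1} · (x̄ - mu_0) = (0.071, 0.2562),
  (x̄ - mu_0)^T · [...] = (-0.1667)·(0.071) + (1.6667)·(0.2562) = 0.4151.

Step 5 — scale by n: T² = 6 · 0.4151 = 2.4906.

T² ≈ 2.4906


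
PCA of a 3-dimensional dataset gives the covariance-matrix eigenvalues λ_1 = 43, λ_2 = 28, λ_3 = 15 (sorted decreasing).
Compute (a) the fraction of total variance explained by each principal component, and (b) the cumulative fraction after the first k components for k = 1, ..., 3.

Step 1 — total variance = trace(Sigma) = Σ λ_i = 43 + 28 + 15 = 86.

Step 2 — fraction explained by component i = λ_i / Σ λ:
  PC1: 43/86 = 0.5
  PC2: 28/86 = 0.3256
  PC3: 15/86 = 0.1744

Step 3 — cumulative fraction after k components = (λ_1 + ... + λ_k) / Σ λ:
  k = 1: 43/86 = 0.5
  k = 2: (43 + 28)/86 = 71/86 = 0.8256
  k = 3: (43 + 28 + 15)/86 = 86/86 = 1

Summary (fraction, with percent):

explained: PC1 0.5 (50%), PC2 0.3256 (32.56%), PC3 0.1744 (17.44%);  cumulative: 0.5, 0.8256, 1


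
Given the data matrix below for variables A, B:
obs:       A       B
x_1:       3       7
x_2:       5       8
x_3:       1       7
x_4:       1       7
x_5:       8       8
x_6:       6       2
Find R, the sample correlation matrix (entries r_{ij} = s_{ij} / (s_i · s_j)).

Step 1 — column means:
  mean(A) = (3 + 5 + 1 + 1 + 8 + 6) / 6 = 24/6 = 4
  mean(B) = (7 + 8 + 7 + 7 + 8 + 2) / 6 = 39/6 = 6.5

Step 2 — sample variances and covariances s[i,j] = (1/(n-1)) · Σ_k (x_{k,i} - mean_i) · (x_{k,j} - mean_j), with n-1 = 5:
  s[A,A] = ((-1)·(-1) + (1)·(1) + (-3)·(-3) + (-3)·(-3) + (4)·(4) + (2)·(2)) / 5 = 40/5 = 8
  s[A,B] = ((-1)·(0.5) + (1)·(1.5) + (-3)·(0.5) + (-3)·(0.5) + (4)·(1.5) + (2)·(-4.5)) / 5 = -5/5 = -1
  s[B,B] = ((0.5)·(0.5) + (1.5)·(1.5) + (0.5)·(0.5) + (0.5)·(0.5) + (1.5)·(1.5) + (-4.5)·(-4.5)) / 5 = 25.5/5 = 5.1
  Sample standard deviations s_i = √(s[i,i]):
  s(A) = √(8) = 2.8284
  s(B) = √(5.1) = 2.2583

Step 3 — r_{ij} = s_{ij} / (s_i · s_j):
  r[A,A] = 1 (diagonal).
  r[A,B] = -1 / (2.8284 · 2.2583) = -1 / 6.3875 = -0.1566
  r[B,B] = 1 (diagonal).

R is symmetric with unit diagonal. Assembling:

R = [[1, -0.1566],
 [-0.1566, 1]]


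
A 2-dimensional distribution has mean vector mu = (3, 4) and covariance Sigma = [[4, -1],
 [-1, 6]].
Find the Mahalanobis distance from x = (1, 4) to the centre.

Step 1 — centre the observation: (x - mu) = (-2, 0).

Step 2 — invert Sigma. det(Sigma) = 4·6 - (-1)² = 23.
  Sigma^{-1} = (1/det) · [[d, -b], [-b, a]] = [[0.2609, 0.0435],
 [0.0435, 0.1739]].

Step 3 — form the quadratic (x - mu)^T · Sigma^{-1} · (x - mu):
  Sigma^{-1} · (x - mu) = (-0.5217, -0.087).
  (x - mu)^T · [Sigma^{-1} · (x - mu)] = (-2)·(-0.5217) + (0)·(-0.087) = 1.0435.

Step 4 — take square root: d = √(1.0435) ≈ 1.0215.

d(x, mu) = √(1.0435) ≈ 1.0215


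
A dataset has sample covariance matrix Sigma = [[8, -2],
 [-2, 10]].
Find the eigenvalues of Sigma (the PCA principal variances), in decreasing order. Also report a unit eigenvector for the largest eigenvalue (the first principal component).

Step 1 — characteristic polynomial of 2×2 Sigma:
  det(Sigma - λI) = λ² - trace · λ + det = 0.
  trace = 8 + 10 = 18, det = 8·10 - (-2)² = 76.
Step 2 — discriminant:
  Δ = trace² - 4·det = 324 - 304 = 20.
Step 3 — eigenvalues:
  λ = (trace ± √Δ)/2 = (18 ± 4.4721)/2,
  λ_1 = 11.2361,  λ_2 = 6.7639.

Step 4 — unit eigenvector for λ_1: solve (Sigma - λ_1 I)v = 0. First row:
  (8 - 11.2361)·v_x + (-2)·v_y = 0, i.e. (-3.2361)·v_x + (-2)·v_y = 0,
  so v ∝ (b, λ_1 - a) = (-2, 3.2361); multiply by -1 so the first entry is positive: u = (2, -3.2361).
  ||u|| = √((2)² + (-3.2361)²) = √(14.4721) ≈ 3.8042,
  v_1 = u/||u|| ≈ (0.5257, -0.8507) (||v_1|| = 1).

λ_1 = 11.2361,  λ_2 = 6.7639;  v_1 ≈ (0.5257, -0.8507)


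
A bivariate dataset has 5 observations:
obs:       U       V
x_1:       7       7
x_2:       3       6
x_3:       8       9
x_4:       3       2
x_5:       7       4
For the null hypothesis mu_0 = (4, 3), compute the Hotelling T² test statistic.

Step 1 — sample mean vector:
  mean(U) = (7 + 3 + 8 + 3 + 7) / 5 = 28/5 = 5.6
  mean(V) = (7 + 6 + 9 + 2 + 4) / 5 = 28/5 = 5.6
  x̄ = (5.6, 5.6),  deviation x̄ - mu_0 = (5.6, 5.6) - (4, 3) = (1.6, 2.6).

Step 2 — sample covariance matrix, S[i,j] = (1/(n-1)) · Σ_k (x_{k,i} - mean_i) · (x_{k,j} - mean_j), divisor n-1 = 4:
  S[U,U] = ((1.4)·(1.4) + (-2.6)·(-2.6) + (2.4)·(2.4) + (-2.6)·(-2.6) + (1.4)·(1.4)) / 4 = 23.2/4 = 5.8
  S[U,V] = ((1.4)·(1.4) + (-2.6)·(0.4) + (2.4)·(3.4) + (-2.6)·(-3.6) + (1.4)·(-1.6)) / 4 = 16.2/4 = 4.05
  S[V,V] = ((1.4)·(1.4) + (0.4)·(0.4) + (3.4)·(3.4) + (-3.6)·(-3.6) + (-1.6)·(-1.6)) / 4 = 29.2/4 = 7.3
  S = [[5.8, 4.05],
 [4.05, 7.3]].

Step 3 — invert S. det(S) = 5.8·7.3 - (4.05)² = 25.9375.
  S^{-1} = (1/det) · [[d, -b], [-b, a]] = [[0.2814, -0.1561],
 [-0.1561, 0.2236]].

Step 4 — quadratic form (x̄ - mu_0)^T · S^{-1} · (x̄ - mu_0):
  S^{-1} · (x̄ - mu_0) = (0.0443, 0.3316),
  (x̄ - mu_0)^T · [...] = (1.6)·(0.0443) + (2.6)·(0.3316) = 0.933.

Step 5 — scale by n: T² = 5 · 0.933 = 4.6651.

T² ≈ 4.6651


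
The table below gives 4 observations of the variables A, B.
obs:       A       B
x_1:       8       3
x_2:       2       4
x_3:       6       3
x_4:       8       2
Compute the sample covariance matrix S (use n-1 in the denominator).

Step 1 — column means:
  mean(A) = (8 + 2 + 6 + 8) / 4 = 24/4 = 6
  mean(B) = (3 + 4 + 3 + 2) / 4 = 12/4 = 3

Step 2 — sample covariance S[i,j] = (1/(n-1)) · Σ_k (x_{k,i} - mean_i) · (x_{k,j} - mean_j), with n-1 = 3.
  S[A,A] = ((2)·(2) + (-4)·(-4) + (0)·(0) + (2)·(2)) / 3 = 24/3 = 8
  S[A,B] = ((2)·(0) + (-4)·(1) + (0)·(0) + (2)·(-1)) / 3 = -6/3 = -2
  S[B,B] = ((0)·(0) + (1)·(1) + (0)·(0) + (-1)·(-1)) / 3 = 2/3 = 0.6667

S is symmetric (S[j,i] = S[i,j]). Assembling:

S = [[8, -2],
 [-2, 0.6667]]


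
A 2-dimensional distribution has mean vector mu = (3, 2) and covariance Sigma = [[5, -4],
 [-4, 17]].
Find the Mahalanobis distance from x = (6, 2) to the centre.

Step 1 — centre the observation: (x - mu) = (3, 0).

Step 2 — invert Sigma. det(Sigma) = 5·17 - (-4)² = 69.
  Sigma^{-1} = (1/det) · [[d, -b], [-b, a]] = [[0.2464, 0.058],
 [0.058, 0.0725]].

Step 3 — form the quadratic (x - mu)^T · Sigma^{-1} · (x - mu):
  Sigma^{-1} · (x - mu) = (0.7391, 0.1739).
  (x - mu)^T · [Sigma^{-1} · (x - mu)] = (3)·(0.7391) + (0)·(0.1739) = 2.2174.

Step 4 — take square root: d = √(2.2174) ≈ 1.4891.

d(x, mu) = √(2.2174) ≈ 1.4891


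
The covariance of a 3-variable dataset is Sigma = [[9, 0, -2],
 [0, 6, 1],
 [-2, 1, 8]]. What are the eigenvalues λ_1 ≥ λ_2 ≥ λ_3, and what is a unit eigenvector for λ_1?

Step 1 — characteristic polynomial p(λ) = det(λI - Sigma) = λ³ - tr·λ² + c_1·λ - det, where tr = trace, c_1 = sum of the principal 2×2 minors, det = det(Sigma):
  tr = 9 + 6 + 8 = 23,
  c_1 = (9·6 - (0)²) + (9·8 - (-2)²) + (6·8 - (1)²) = 54 + 68 + 47 = 169,
  det = 9·(6·8 - (1)²) - (0)·((0)·8 - (1)·(-2)) + (-2)·((0)·(1) - 6·(-2)) = 9·(47) - (0)·(2) + (-2)·(12) = 399.
  So p(λ) = λ³ - 23λ² + 169λ - 399.
Step 2 — look for an integer root (rational root theorem: any rational root is an integer divisor of 399). Testing λ = 7:
  p(7) = 343 - 1127 + 1183 - 399 = 0  ✓
  Dividing out (λ - 7): p(λ) = (λ - 7)(λ² - 16λ + 57).
Step 3 — remaining eigenvalues from the quadratic λ² - 16λ + 57 = 0:
  Δ = 16² - 4·57 = 256 - 228 = 28,  λ = (16 ± √28)/2 = (16 ± 5.2915)/2 ≈ 10.6458 or 5.3542.
  Sorted: λ_1 = 10.6458,  λ_2 = 7,  λ_3 = 5.3542  (check: sum = 23 = tr ✓).

Step 4 — unit eigenvector for λ_1 ≈ 10.6458: v spans the null space of (Sigma - λ_1 I), whose rows are
  r_1 = (-1.6458, 0, -2),  r_2 = (0, -4.6458, 1),  r_3 = (-2, 1, -2.6458).
  v is orthogonal to every row, so take v ∝ r_1 × r_2 = ((0)·(1) - (-2)·(-4.6458), (-2)·(0) - (-1.6458)·(1), (-1.6458)·(-4.6458) - (0)·(0)) ≈ (-9.2915, 1.6458, 7.6458).
  Rescale (multiply by -1 so the first nonzero entry is positive): u = (9.2915, -1.6458, -7.6458).
  ||u|| = √((9.2915)² + (-1.6458)² + (-7.6458)²) = √(147.498) ≈ 12.1449,  v_1 = u/||u|| ≈ (0.7651, -0.1355, -0.6295) (||v_1|| = 1).

λ_1 = 10.6458,  λ_2 = 7,  λ_3 = 5.3542;  v_1 ≈ (0.7651, -0.1355, -0.6295)


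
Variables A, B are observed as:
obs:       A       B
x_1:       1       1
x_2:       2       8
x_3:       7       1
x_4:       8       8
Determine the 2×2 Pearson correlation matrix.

Step 1 — column means:
  mean(A) = (1 + 2 + 7 + 8) / 4 = 18/4 = 4.5
  mean(B) = (1 + 8 + 1 + 8) / 4 = 18/4 = 4.5

Step 2 — sample variances and covariances s[i,j] = (1/(n-1)) · Σ_k (x_{k,i} - mean_i) · (x_{k,j} - mean_j), with n-1 = 3:
  s[A,A] = ((-3.5)·(-3.5) + (-2.5)·(-2.5) + (2.5)·(2.5) + (3.5)·(3.5)) / 3 = 37/3 = 12.3333
  s[A,B] = ((-3.5)·(-3.5) + (-2.5)·(3.5) + (2.5)·(-3.5) + (3.5)·(3.5)) / 3 = 7/3 = 2.3333
  s[B,B] = ((-3.5)·(-3.5) + (3.5)·(3.5) + (-3.5)·(-3.5) + (3.5)·(3.5)) / 3 = 49/3 = 16.3333
  Sample standard deviations s_i = √(s[i,i]):
  s(A) = √(12.3333) = 3.5119
  s(B) = √(16.3333) = 4.0415

Step 3 — r_{ij} = s_{ij} / (s_i · s_j):
  r[A,A] = 1 (diagonal).
  r[A,B] = 2.3333 / (3.5119 · 4.0415) = 2.3333 / 14.1931 = 0.1644
  r[B,B] = 1 (diagonal).

R is symmetric with unit diagonal. Assembling:

R = [[1, 0.1644],
 [0.1644, 1]]


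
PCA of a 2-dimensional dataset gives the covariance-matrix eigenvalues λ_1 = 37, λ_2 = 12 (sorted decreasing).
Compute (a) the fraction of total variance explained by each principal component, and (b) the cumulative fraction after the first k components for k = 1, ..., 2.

Step 1 — total variance = trace(Sigma) = Σ λ_i = 37 + 12 = 49.

Step 2 — fraction explained by component i = λ_i / Σ λ:
  PC1: 37/49 = 0.7551
  PC2: 12/49 = 0.2449

Step 3 — cumulative fraction after k components = (λ_1 + ... + λ_k) / Σ λ:
  k = 1: 37/49 = 0.7551
  k = 2: (37 + 12)/49 = 49/49 = 1

Summary (fraction, with percent):

explained: PC1 0.7551 (75.51%), PC2 0.2449 (24.49%);  cumulative: 0.7551, 1


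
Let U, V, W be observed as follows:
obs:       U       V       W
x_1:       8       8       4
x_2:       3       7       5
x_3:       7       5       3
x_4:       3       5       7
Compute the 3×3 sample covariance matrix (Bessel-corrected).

Step 1 — column means:
  mean(U) = (8 + 3 + 7 + 3) / 4 = 21/4 = 5.25
  mean(V) = (8 + 7 + 5 + 5) / 4 = 25/4 = 6.25
  mean(W) = (4 + 5 + 3 + 7) / 4 = 19/4 = 4.75

Step 2 — sample covariance S[i,j] = (1/(n-1)) · Σ_k (x_{k,i} - mean_i) · (x_{k,j} - mean_j), with n-1 = 3.
  S[U,U] = ((2.75)·(2.75) + (-2.25)·(-2.25) + (1.75)·(1.75) + (-2.25)·(-2.25)) / 3 = 20.75/3 = 6.9167
  S[U,V] = ((2.75)·(1.75) + (-2.25)·(0.75) + (1.75)·(-1.25) + (-2.25)·(-1.25)) / 3 = 3.75/3 = 1.25
  S[U,W] = ((2.75)·(-0.75) + (-2.25)·(0.25) + (1.75)·(-1.75) + (-2.25)·(2.25)) / 3 = -10.75/3 = -3.5833
  S[V,V] = ((1.75)·(1.75) + (0.75)·(0.75) + (-1.25)·(-1.25) + (-1.25)·(-1.25)) / 3 = 6.75/3 = 2.25
  S[V,W] = ((1.75)·(-0.75) + (0.75)·(0.25) + (-1.25)·(-1.75) + (-1.25)·(2.25)) / 3 = -1.75/3 = -0.5833
  S[W,W] = ((-0.75)·(-0.75) + (0.25)·(0.25) + (-1.75)·(-1.75) + (2.25)·(2.25)) / 3 = 8.75/3 = 2.9167

S is symmetric (S[j,i] = S[i,j]). Assembling:

S = [[6.9167, 1.25, -3.5833],
 [1.25, 2.25, -0.5833],
 [-3.5833, -0.5833, 2.9167]]


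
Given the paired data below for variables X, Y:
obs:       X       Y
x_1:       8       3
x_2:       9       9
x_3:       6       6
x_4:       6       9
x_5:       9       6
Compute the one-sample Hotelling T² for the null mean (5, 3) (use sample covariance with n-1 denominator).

Step 1 — sample mean vector:
  mean(X) = (8 + 9 + 6 + 6 + 9) / 5 = 38/5 = 7.6
  mean(Y) = (3 + 9 + 6 + 9 + 6) / 5 = 33/5 = 6.6
  x̄ = (7.6, 6.6),  deviation x̄ - mu_0 = (7.6, 6.6) - (5, 3) = (2.6, 3.6).

Step 2 — sample covariance matrix, S[i,j] = (1/(n-1)) · Σ_k (x_{k,i} - mean_i) · (x_{k,j} - mean_j), divisor n-1 = 4:
  S[X,X] = ((0.4)·(0.4) + (1.4)·(1.4) + (-1.6)·(-1.6) + (-1.6)·(-1.6) + (1.4)·(1.4)) / 4 = 9.2/4 = 2.3
  S[X,Y] = ((0.4)·(-3.6) + (1.4)·(2.4) + (-1.6)·(-0.6) + (-1.6)·(2.4) + (1.4)·(-0.6)) / 4 = -1.8/4 = -0.45
  S[Y,Y] = ((-3.6)·(-3.6) + (2.4)·(2.4) + (-0.6)·(-0.6) + (2.4)·(2.4) + (-0.6)·(-0.6)) / 4 = 25.2/4 = 6.3
  S = [[2.3, -0.45],
 [-0.45, 6.3]].

Step 3 — invert S. det(S) = 2.3·6.3 - (-0.45)² = 14.2875.
  S^{-1} = (1/det) · [[d, -b], [-b, a]] = [[0.4409, 0.0315],
 [0.0315, 0.161]].

Step 4 — quadratic form (x̄ - mu_0)^T · S^{-1} · (x̄ - mu_0):
  S^{-1} · (x̄ - mu_0) = (1.2598, 0.6614),
  (x̄ - mu_0)^T · [...] = (2.6)·(1.2598) + (3.6)·(0.6614) = 5.6567.

Step 5 — scale by n: T² = 5 · 5.6567 = 28.2835.

T² ≈ 28.2835


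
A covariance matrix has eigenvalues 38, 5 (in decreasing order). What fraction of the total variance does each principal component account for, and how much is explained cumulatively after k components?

Step 1 — total variance = trace(Sigma) = Σ λ_i = 38 + 5 = 43.

Step 2 — fraction explained by component i = λ_i / Σ λ:
  PC1: 38/43 = 0.8837
  PC2: 5/43 = 0.1163

Step 3 — cumulative fraction after k components = (λ_1 + ... + λ_k) / Σ λ:
  k = 1: 38/43 = 0.8837
  k = 2: (38 + 5)/43 = 43/43 = 1

Summary (fraction, with percent):

explained: PC1 0.8837 (88.37%), PC2 0.1163 (11.63%);  cumulative: 0.8837, 1


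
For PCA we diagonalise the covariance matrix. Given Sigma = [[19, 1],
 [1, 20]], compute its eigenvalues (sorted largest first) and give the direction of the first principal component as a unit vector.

Step 1 — characteristic polynomial of 2×2 Sigma:
  det(Sigma - λI) = λ² - trace · λ + det = 0.
  trace = 19 + 20 = 39, det = 19·20 - (1)² = 379.
Step 2 — discriminant:
  Δ = trace² - 4·det = 1521 - 1516 = 5.
Step 3 — eigenvalues:
  λ = (trace ± √Δ)/2 = (39 ± 2.2361)/2,
  λ_1 = 20.618,  λ_2 = 18.382.

Step 4 — unit eigenvector for λ_1: solve (Sigma - λ_1 I)v = 0. First row:
  (19 - 20.618)·v_x + (1)·v_y = 0, i.e. (-1.618)·v_x + (1)·v_y = 0,
  so v ∝ (b, λ_1 - a) = (1, 1.618) = u.
  ||u|| = √((1)² + (1.618)²) = √(3.618) ≈ 1.9021,
  v_1 = u/||u|| ≈ (0.5257, 0.8507) (||v_1|| = 1).

λ_1 = 20.618,  λ_2 = 18.382;  v_1 ≈ (0.5257, 0.8507)


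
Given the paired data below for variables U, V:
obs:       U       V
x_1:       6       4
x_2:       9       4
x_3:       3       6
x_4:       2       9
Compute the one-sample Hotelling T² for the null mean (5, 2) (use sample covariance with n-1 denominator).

Step 1 — sample mean vector:
  mean(U) = (6 + 9 + 3 + 2) / 4 = 20/4 = 5
  mean(V) = (4 + 4 + 6 + 9) / 4 = 23/4 = 5.75
  x̄ = (5, 5.75),  deviation x̄ - mu_0 = (5, 5.75) - (5, 2) = (0, 3.75).

Step 2 — sample covariance matrix, S[i,j] = (1/(n-1)) · Σ_k (x_{k,i} - mean_i) · (x_{k,j} - mean_j), divisor n-1 = 3:
  S[U,U] = ((1)·(1) + (4)·(4) + (-2)·(-2) + (-3)·(-3)) / 3 = 30/3 = 10
  S[U,V] = ((1)·(-1.75) + (4)·(-1.75) + (-2)·(0.25) + (-3)·(3.25)) / 3 = -19/3 = -6.3333
  S[V,V] = ((-1.75)·(-1.75) + (-1.75)·(-1.75) + (0.25)·(0.25) + (3.25)·(3.25)) / 3 = 16.75/3 = 5.5833
  S = [[10, -6.3333],
 [-6.3333, 5.5833]].

Step 3 — invert S. det(S) = 10·5.5833 - (-6.3333)² = 15.7222.
  S^{-1} = (1/det) · [[d, -b], [-b, a]] = [[0.3551, 0.4028],
 [0.4028, 0.636]].

Step 4 — quadratic form (x̄ - mu_0)^T · S^{-1} · (x̄ - mu_0):
  S^{-1} · (x̄ - mu_0) = (1.5106, 2.3852),
  (x̄ - mu_0)^T · [...] = (0)·(1.5106) + (3.75)·(2.3852) = 8.9443.

Step 5 — scale by n: T² = 4 · 8.9443 = 35.7774.

T² ≈ 35.7774


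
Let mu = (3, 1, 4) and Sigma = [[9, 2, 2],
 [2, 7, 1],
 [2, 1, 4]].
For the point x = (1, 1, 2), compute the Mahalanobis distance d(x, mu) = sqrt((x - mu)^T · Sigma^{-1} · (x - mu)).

Step 1 — centre the observation: (x - mu) = (-2, 0, -2).

Step 2 — invert Sigma (cofactor / det for 3×3, or solve directly):
  Sigma^{-1} = [[0.1304, -0.029, -0.058],
 [-0.029, 0.1546, -0.0242],
 [-0.058, -0.0242, 0.285]].

Step 3 — form the quadratic (x - mu)^T · Sigma^{-1} · (x - mu):
  Sigma^{-1} · (x - mu) = (-0.1449, 0.1063, -0.4541).
  (x - mu)^T · [Sigma^{-1} · (x - mu)] = (-2)·(-0.1449) + (0)·(0.1063) + (-2)·(-0.4541) = 1.1981.

Step 4 — take square root: d = √(1.1981) ≈ 1.0946.

d(x, mu) = √(1.1981) ≈ 1.0946


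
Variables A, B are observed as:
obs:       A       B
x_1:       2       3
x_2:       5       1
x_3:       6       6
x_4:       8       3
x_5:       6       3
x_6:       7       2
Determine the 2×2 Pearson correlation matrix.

Step 1 — column means:
  mean(A) = (2 + 5 + 6 + 8 + 6 + 7) / 6 = 34/6 = 5.6667
  mean(B) = (3 + 1 + 6 + 3 + 3 + 2) / 6 = 18/6 = 3

Step 2 — sample variances and covariances s[i,j] = (1/(n-1)) · Σ_k (x_{k,i} - mean_i) · (x_{k,j} - mean_j), with n-1 = 5:
  s[A,A] = ((-3.6667)·(-3.6667) + (-0.6667)·(-0.6667) + (0.3333)·(0.3333) + (2.3333)·(2.3333) + (0.3333)·(0.3333) + (1.3333)·(1.3333)) / 5 = 21.3333/5 = 4.2667
  s[A,B] = ((-3.6667)·(0) + (-0.6667)·(-2) + (0.3333)·(3) + (2.3333)·(0) + (0.3333)·(0) + (1.3333)·(-1)) / 5 = 1/5 = 0.2
  s[B,B] = ((0)·(0) + (-2)·(-2) + (3)·(3) + (0)·(0) + (0)·(0) + (-1)·(-1)) / 5 = 14/5 = 2.8
  Sample standard deviations s_i = √(s[i,i]):
  s(A) = √(4.2667) = 2.0656
  s(B) = √(2.8) = 1.6733

Step 3 — r_{ij} = s_{ij} / (s_i · s_j):
  r[A,A] = 1 (diagonal).
  r[A,B] = 0.2 / (2.0656 · 1.6733) = 0.2 / 3.4564 = 0.0579
  r[B,B] = 1 (diagonal).

R is symmetric with unit diagonal. Assembling:

R = [[1, 0.0579],
 [0.0579, 1]]
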